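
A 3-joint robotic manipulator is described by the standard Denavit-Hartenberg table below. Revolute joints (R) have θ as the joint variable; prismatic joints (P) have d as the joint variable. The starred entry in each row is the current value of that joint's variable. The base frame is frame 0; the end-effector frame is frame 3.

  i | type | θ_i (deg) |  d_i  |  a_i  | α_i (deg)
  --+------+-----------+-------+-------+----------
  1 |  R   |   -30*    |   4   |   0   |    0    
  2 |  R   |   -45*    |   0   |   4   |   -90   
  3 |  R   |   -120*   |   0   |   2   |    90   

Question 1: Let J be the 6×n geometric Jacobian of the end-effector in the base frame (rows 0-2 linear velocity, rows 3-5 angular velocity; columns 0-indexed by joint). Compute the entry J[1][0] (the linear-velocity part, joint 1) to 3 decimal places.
axis z_0 = ẑ; lever o_n−o_0 = (0.7765,-2.8978,5.7321)
cross product → J_v[:, 0] = (2.8978,0.7765,-0.0000)
J_ω[:, 0] = z_0
entry J[1][0] = 0.7765

0.776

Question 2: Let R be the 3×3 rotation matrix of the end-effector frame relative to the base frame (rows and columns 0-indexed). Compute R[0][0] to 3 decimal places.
End-effector x-axis (col 0 of R) = (-0.1294,0.4830,0.8660)
R[0][0] = -0.1294

-0.129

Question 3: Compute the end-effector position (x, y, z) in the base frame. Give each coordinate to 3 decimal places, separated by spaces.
after link 1: o_1 = (0.0000, 0.0000, 4.0000)
after link 2: o_2 = (1.0353, -3.8637, 4.0000)
after link 3: o_3 = (0.7765, -2.8978, 5.7321)

0.776 -2.898 5.732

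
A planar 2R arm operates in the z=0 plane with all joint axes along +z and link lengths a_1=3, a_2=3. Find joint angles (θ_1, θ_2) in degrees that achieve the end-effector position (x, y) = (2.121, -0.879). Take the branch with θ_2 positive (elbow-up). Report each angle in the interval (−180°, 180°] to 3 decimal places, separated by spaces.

cos θ_2 = (5.2713−3²−3²)/(2·3·3) = -0.7072; θ_2 = 135.0036° (elbow-up)
β = atan2(-0.8790,2.1210) = -22.5104°; ψ = atan2(2.1212,0.8785) = 67.5018°
θ_1 = β − ψ = -90.0122°

-90.012 135.004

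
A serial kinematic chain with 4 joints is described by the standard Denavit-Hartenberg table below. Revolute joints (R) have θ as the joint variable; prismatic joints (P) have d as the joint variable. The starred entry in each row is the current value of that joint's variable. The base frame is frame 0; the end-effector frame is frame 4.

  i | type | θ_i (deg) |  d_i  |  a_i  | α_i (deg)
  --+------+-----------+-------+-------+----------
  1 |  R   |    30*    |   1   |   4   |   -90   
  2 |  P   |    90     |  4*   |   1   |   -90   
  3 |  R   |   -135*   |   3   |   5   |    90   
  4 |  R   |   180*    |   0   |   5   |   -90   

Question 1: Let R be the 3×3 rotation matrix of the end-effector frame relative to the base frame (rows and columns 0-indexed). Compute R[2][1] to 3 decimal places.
End-effector y-axis (col 1 of R) = (-0.3536,0.6124,-0.7071)
R[2][1] = -0.7071

-0.707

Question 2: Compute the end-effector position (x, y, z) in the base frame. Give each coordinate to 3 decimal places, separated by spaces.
after link 1: o_1 = (3.4641, 2.0000, 1.0000)
after link 2: o_2 = (1.4641, 5.4641, 0.0000)
after link 3: o_3 = (-2.9017, 7.0260, 3.5355)
after link 4: o_4 = (-1.1340, 3.9641, 0.0000)

-1.134 3.964 0.000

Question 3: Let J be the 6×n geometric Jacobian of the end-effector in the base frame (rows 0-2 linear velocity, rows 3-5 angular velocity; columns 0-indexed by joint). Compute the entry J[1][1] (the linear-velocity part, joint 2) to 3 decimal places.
0.866

prismatic axis z_1 = (-0.5000,0.8660,0.0000)
J_v[:, 1] = z_1; J_ω[:, 1] = (0,0,0)
entry J[1][1] = 0.8660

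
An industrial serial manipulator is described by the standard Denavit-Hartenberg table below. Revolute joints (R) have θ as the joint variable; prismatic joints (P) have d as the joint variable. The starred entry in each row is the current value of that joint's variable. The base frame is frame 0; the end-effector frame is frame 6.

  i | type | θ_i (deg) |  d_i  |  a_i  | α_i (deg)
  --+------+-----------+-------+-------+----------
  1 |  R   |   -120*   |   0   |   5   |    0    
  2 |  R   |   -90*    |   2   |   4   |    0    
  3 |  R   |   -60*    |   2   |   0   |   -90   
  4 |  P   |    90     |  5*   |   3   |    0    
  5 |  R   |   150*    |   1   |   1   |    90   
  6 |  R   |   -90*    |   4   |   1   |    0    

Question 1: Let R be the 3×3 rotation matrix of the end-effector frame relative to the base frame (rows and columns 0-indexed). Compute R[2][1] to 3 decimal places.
End-effector y-axis (col 1 of R) = (0.0000,-0.5000,0.8660)
R[2][1] = 0.8660

0.866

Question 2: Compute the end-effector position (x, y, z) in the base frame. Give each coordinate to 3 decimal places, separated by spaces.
-10.964 -6.294 -0.134

after link 1: o_1 = (-2.5000, -4.3301, 0.0000)
after link 2: o_2 = (-5.9641, -2.3301, 2.0000)
after link 3: o_3 = (-5.9641, -2.3301, 4.0000)
after link 4: o_4 = (-10.9641, -2.3301, 1.0000)
after link 5: o_5 = (-11.9641, -2.8301, 1.8660)
after link 6: o_6 = (-10.9641, -6.2942, -0.1340)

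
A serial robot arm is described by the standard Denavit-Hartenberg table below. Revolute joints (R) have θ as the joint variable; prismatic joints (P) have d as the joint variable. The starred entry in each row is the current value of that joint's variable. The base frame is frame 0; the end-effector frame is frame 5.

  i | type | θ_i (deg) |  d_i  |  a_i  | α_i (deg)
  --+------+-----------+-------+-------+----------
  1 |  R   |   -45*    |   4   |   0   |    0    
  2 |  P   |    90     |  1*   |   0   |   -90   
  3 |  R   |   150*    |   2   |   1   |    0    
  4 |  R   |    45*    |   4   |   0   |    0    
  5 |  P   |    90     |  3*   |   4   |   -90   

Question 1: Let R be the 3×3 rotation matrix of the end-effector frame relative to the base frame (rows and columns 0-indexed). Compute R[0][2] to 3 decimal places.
End-effector z-axis (col 2 of R) = (0.6830,0.6830,-0.2588)
R[0][2] = 0.6830

0.683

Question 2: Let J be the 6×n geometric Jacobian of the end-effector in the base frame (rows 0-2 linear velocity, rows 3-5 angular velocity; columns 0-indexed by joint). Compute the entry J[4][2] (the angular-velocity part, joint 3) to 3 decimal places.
0.707

axis z_2 = (-0.7071,0.7071,0.0000); lever o_n−o_2 = (-6.2443,6.4836,3.3637)
cross product → J_v[:, 2] = (2.3785,2.3785,-0.1693)
J_ω[:, 2] = z_2
entry J[4][2] = 0.7071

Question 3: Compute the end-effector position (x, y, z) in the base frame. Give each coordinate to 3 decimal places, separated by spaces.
after link 1: o_1 = (0.0000, 0.0000, 4.0000)
after link 2: o_2 = (0.0000, 0.0000, 5.0000)
after link 3: o_3 = (-2.0266, 0.8018, 4.5000)
after link 4: o_4 = (-4.8550, 3.6303, 4.5000)
after link 5: o_5 = (-6.2443, 6.4836, 8.3637)

-6.244 6.484 8.364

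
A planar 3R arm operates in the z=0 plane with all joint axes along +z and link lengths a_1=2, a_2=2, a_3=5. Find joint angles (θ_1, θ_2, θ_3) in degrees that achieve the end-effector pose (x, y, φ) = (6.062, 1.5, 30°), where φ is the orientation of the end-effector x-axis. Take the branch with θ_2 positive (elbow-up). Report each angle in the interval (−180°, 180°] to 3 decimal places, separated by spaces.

-90.005 120.005 0.000

wrist centre = target − a_3·(cos φ, sin φ) = (1.7319, -1.0000)
cos θ_2 = (3.9994−2²−2²)/(2·2·2) = -0.5001; θ_2 = 120.0051° (elbow-up)
β = atan2(-1.0000,1.7319) = -30.0025°; ψ = atan2(1.7320,0.9998) = 60.0025°
θ_1 = β − ψ = -90.0051°
θ_3 = φ − θ_1 − θ_2 = 0.0000° (wrapped to (-180°,180°])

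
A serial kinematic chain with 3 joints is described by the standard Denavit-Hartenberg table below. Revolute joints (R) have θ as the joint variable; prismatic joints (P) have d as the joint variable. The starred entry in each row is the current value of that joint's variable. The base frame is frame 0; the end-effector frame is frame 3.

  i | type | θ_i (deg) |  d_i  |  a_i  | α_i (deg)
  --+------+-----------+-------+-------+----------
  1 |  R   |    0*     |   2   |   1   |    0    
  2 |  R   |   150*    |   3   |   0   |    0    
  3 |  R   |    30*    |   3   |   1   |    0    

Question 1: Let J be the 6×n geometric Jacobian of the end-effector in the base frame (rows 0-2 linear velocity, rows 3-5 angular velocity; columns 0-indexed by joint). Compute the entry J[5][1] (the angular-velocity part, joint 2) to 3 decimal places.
1.000

axis z_1 = (0.0000,0.0000,1.0000); lever o_n−o_1 = (-1.0000,0.0000,6.0000)
cross product → J_v[:, 1] = (0.0000,-1.0000,0.0000)
J_ω[:, 1] = z_1
entry J[5][1] = 1.0000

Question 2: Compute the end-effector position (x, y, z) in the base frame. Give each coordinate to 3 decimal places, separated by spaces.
-0.000 0.000 8.000

after link 1: o_1 = (1.0000, 0.0000, 2.0000)
after link 2: o_2 = (1.0000, 0.0000, 5.0000)
after link 3: o_3 = (-0.0000, 0.0000, 8.0000)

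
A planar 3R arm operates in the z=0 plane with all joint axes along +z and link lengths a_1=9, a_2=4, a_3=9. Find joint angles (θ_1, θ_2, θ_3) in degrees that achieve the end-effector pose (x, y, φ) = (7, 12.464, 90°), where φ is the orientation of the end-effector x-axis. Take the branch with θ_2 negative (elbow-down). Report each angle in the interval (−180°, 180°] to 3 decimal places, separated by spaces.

52.658 -120.001 157.342

wrist centre = target − a_3·(cos φ, sin φ) = (7.0000, 3.4640)
cos θ_2 = (60.9993−9²−4²)/(2·9·4) = -0.5000; θ_2 = -120.0006° (elbow-down)
β = atan2(3.4640,7.0000) = 26.3288°; ψ = atan2(-3.4641,7.0000) = -26.3295°
θ_1 = β − ψ = 52.6583°
θ_3 = φ − θ_1 − θ_2 = 157.3423° (wrapped to (-180°,180°])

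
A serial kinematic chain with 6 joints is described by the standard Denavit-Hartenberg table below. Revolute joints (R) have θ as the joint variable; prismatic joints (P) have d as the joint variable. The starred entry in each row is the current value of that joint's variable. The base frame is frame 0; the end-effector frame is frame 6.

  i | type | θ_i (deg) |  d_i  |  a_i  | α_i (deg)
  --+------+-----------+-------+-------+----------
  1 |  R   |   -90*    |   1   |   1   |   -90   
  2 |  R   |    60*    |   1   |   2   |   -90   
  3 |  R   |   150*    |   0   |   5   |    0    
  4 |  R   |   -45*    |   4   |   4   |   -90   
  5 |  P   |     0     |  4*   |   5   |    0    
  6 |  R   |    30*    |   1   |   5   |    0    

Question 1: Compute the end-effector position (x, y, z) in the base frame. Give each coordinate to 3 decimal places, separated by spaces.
-13.082 5.604 9.438

after link 1: o_1 = (0.0000, -1.0000, 1.0000)
after link 2: o_2 = (1.0000, -2.0000, -0.7321)
after link 3: o_3 = (-1.5000, 0.1651, 3.0179)
after link 4: o_4 = (-5.3637, 4.1468, 1.9145)
after link 5: o_5 = (-9.1581, 6.7257, 6.3813)
after link 6: o_6 = (-13.0818, 5.6040, 9.4384)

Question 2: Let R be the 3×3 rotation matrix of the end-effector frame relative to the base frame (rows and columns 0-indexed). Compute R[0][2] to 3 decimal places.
End-effector z-axis (col 2 of R) = (0.2588,0.4830,0.8365)
R[0][2] = 0.2588

0.259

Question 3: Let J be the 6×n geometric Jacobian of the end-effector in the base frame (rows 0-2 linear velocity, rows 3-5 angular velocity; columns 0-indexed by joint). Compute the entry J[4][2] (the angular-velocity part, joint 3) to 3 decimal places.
0.866

axis z_2 = (0.0000,0.8660,-0.5000); lever o_n−o_2 = (-14.0818,7.6040,10.1704)
cross product → J_v[:, 2] = (12.6098,7.0409,12.1952)
J_ω[:, 2] = z_2
entry J[4][2] = 0.8660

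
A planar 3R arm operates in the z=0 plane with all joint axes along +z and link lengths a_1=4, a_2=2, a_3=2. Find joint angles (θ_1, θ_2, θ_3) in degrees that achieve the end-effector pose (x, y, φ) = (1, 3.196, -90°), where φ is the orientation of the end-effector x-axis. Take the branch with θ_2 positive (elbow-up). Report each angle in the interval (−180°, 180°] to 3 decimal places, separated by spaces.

59.998 60.007 149.996

wrist centre = target − a_3·(cos φ, sin φ) = (1.0000, 5.1960)
cos θ_2 = (27.9984−4²−2²)/(2·4·2) = 0.4999; θ_2 = 60.0065° (elbow-up)
β = atan2(5.1960,1.0000) = 79.1063°; ψ = atan2(1.7322,4.9998) = 19.1085°
θ_1 = β − ψ = 59.9978°
θ_3 = φ − θ_1 − θ_2 = 149.9956° (wrapped to (-180°,180°])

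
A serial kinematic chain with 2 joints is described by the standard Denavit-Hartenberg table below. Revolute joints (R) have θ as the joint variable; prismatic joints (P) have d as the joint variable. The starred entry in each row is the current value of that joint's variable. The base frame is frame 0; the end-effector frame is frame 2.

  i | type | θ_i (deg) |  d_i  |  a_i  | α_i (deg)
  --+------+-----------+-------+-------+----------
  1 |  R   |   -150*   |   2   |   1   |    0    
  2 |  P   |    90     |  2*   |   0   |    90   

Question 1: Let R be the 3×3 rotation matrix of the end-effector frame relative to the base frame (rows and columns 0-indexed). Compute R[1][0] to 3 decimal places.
End-effector x-axis (col 0 of R) = (0.5000,-0.8660,0.0000)
R[1][0] = -0.8660

-0.866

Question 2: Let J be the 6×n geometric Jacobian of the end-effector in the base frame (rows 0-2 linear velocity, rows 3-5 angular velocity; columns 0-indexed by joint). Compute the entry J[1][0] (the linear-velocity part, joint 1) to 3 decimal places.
axis z_0 = ẑ; lever o_n−o_0 = (-0.8660,-0.5000,4.0000)
cross product → J_v[:, 0] = (0.5000,-0.8660,0.0000)
J_ω[:, 0] = z_0
entry J[1][0] = -0.8660

-0.866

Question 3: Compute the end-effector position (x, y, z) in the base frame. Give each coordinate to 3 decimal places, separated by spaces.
after link 1: o_1 = (-0.8660, -0.5000, 2.0000)
after link 2: o_2 = (-0.8660, -0.5000, 4.0000)

-0.866 -0.500 4.000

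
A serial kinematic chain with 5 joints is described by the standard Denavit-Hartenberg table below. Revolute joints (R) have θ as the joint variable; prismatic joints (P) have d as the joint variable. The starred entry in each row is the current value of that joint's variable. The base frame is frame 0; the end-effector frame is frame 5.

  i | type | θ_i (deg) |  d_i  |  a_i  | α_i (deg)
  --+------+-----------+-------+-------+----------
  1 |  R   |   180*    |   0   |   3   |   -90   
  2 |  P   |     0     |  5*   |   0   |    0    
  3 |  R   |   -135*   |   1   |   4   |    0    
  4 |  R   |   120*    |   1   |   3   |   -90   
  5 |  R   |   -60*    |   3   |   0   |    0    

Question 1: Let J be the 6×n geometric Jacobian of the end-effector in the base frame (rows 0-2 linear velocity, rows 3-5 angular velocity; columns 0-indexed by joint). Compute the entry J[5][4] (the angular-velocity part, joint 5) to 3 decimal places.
-0.966

axis z_4 = (-0.2588,-0.0000,-0.9659); lever o_n−o_4 = (-0.7765,0.0000,-2.8978)
cross product → J_v[:, 4] = (0.0000,0.0000,-0.0000)
J_ω[:, 4] = z_4
entry J[5][4] = -0.9659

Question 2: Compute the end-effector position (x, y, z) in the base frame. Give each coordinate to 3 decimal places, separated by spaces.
-3.846 -7.000 0.707

after link 1: o_1 = (-3.0000, 0.0000, 0.0000)
after link 2: o_2 = (-3.0000, -5.0000, 0.0000)
after link 3: o_3 = (-0.1716, -6.0000, 2.8284)
after link 4: o_4 = (-3.0694, -7.0000, 3.6049)
after link 5: o_5 = (-3.8458, -7.0000, 0.7071)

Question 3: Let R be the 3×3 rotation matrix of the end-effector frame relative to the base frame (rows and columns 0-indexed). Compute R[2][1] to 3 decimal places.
End-effector y-axis (col 1 of R) = (-0.8365,0.5000,0.2241)
R[2][1] = 0.2241

0.224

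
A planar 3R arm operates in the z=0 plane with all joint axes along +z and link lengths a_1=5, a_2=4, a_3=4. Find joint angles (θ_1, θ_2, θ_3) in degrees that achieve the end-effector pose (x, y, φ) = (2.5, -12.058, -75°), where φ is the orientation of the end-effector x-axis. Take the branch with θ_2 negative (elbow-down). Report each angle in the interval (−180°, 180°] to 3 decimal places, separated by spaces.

-60.007 -44.985 29.992

wrist centre = target − a_3·(cos φ, sin φ) = (1.4647, -8.1943)
cos θ_2 = (69.2919−5²−4²)/(2·5·4) = 0.7073; θ_2 = -44.9845° (elbow-down)
β = atan2(-8.1943,1.4647) = -79.8655°; ψ = atan2(-2.8277,7.8292) = -19.8582°
θ_1 = β − ψ = -60.0073°
θ_3 = φ − θ_1 − θ_2 = 29.9918° (wrapped to (-180°,180°])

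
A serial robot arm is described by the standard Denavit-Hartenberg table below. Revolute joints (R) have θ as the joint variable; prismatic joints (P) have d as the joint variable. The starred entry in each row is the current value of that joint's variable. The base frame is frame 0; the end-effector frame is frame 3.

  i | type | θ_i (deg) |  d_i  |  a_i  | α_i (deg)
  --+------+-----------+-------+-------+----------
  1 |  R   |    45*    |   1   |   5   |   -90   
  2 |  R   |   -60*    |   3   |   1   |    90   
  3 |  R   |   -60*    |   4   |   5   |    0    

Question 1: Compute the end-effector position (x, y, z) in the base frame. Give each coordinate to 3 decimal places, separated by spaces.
after link 1: o_1 = (3.5355, 3.5355, 1.0000)
after link 2: o_2 = (1.7678, 6.0104, 1.8660)
after link 3: o_3 = (3.2640, 1.3829, 6.0311)

3.264 1.383 6.031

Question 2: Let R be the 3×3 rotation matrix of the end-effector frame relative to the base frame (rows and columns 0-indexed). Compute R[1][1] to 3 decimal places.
End-effector y-axis (col 1 of R) = (-0.0474,0.6597,0.7500)
R[1][1] = 0.6597

0.660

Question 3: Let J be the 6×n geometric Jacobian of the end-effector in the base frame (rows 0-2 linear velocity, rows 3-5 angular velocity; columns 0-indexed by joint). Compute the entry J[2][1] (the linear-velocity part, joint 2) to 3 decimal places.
1.714

axis z_1 = (-0.7071,0.7071,0.0000); lever o_n−o_1 = (-0.2715,-2.1526,5.0311)
cross product → J_v[:, 1] = (3.5575,3.5575,1.7141)
J_ω[:, 1] = z_1
entry J[2][1] = 1.7141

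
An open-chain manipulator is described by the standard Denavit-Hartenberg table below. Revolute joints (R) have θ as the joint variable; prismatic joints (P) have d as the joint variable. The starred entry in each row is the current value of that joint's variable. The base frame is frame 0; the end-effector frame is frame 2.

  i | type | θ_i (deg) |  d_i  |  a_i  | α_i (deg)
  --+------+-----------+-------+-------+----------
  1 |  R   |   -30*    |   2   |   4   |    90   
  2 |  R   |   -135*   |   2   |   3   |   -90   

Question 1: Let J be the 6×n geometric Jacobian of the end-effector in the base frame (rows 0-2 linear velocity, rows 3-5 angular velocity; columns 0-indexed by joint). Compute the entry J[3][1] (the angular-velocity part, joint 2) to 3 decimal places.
axis z_1 = (-0.5000,-0.8660,0.0000); lever o_n−o_1 = (-2.8371,-0.6714,-2.1213)
cross product → J_v[:, 1] = (1.8371,-1.0607,-2.1213)
J_ω[:, 1] = z_1
entry J[3][1] = -0.5000

-0.500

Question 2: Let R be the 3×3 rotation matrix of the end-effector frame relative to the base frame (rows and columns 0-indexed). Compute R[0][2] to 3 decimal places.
End-effector z-axis (col 2 of R) = (0.6124,-0.3536,-0.7071)
R[0][2] = 0.6124

0.612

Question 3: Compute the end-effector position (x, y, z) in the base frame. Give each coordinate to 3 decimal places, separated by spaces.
after link 1: o_1 = (3.4641, -2.0000, 2.0000)
after link 2: o_2 = (0.6270, -2.6714, -0.1213)

0.627 -2.671 -0.121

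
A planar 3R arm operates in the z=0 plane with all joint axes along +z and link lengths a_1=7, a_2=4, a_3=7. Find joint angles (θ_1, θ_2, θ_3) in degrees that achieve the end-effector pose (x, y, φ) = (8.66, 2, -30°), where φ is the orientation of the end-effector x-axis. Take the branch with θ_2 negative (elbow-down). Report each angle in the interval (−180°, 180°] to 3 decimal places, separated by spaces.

99.432 -120.002 -9.431

wrist centre = target − a_3·(cos φ, sin φ) = (2.5978, 5.5000)
cos θ_2 = (36.9987−7²−4²)/(2·7·4) = -0.5000; θ_2 = -120.0016° (elbow-down)
β = atan2(5.5000,2.5978) = 64.7172°; ψ = atan2(-3.4640,4.9999) = -34.7151°
θ_1 = β − ψ = 99.4323°
θ_3 = φ − θ_1 − θ_2 = -9.4307° (wrapped to (-180°,180°])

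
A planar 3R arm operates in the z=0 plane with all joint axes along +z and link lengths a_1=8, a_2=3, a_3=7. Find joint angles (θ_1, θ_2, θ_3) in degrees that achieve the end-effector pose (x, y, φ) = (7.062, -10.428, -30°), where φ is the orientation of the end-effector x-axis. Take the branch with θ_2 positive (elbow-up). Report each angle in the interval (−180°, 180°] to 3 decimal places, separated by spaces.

-103.575 120.004 -46.430

wrist centre = target − a_3·(cos φ, sin φ) = (0.9998, -6.9280)
cos θ_2 = (48.9968−8²−3²)/(2·8·3) = -0.5001; θ_2 = 120.0044° (elbow-up)
β = atan2(-6.9280,0.9998) = -81.7880°; ψ = atan2(2.5980,6.4998) = 21.7865°
θ_1 = β − ψ = -103.5745°
θ_3 = φ − θ_1 − θ_2 = -46.4299° (wrapped to (-180°,180°])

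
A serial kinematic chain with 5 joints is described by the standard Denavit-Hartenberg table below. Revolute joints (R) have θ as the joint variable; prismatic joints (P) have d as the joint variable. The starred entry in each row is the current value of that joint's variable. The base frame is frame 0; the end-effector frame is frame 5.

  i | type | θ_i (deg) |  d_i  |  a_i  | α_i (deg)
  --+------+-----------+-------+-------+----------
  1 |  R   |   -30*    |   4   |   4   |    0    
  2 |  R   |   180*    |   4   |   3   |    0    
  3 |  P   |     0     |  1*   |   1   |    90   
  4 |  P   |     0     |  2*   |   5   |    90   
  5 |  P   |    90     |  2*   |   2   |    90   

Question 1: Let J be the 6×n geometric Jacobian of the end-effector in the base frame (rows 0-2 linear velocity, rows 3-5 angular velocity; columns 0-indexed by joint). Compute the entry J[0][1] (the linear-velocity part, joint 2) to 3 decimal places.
axis z_1 = (0.0000,0.0000,1.0000); lever o_n−o_1 = (-5.7942,7.9641,3.0000)
cross product → J_v[:, 1] = (-7.9641,-5.7942,0.0000)
J_ω[:, 1] = z_1
entry J[0][1] = -7.9641

-7.964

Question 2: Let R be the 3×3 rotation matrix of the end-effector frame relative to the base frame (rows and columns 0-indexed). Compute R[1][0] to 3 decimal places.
0.866

End-effector x-axis (col 0 of R) = (0.5000,0.8660,0.0000)
R[1][0] = 0.8660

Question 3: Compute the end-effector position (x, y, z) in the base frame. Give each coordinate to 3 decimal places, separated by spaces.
-2.330 5.964 7.000

after link 1: o_1 = (3.4641, -2.0000, 4.0000)
after link 2: o_2 = (0.8660, -0.5000, 8.0000)
after link 3: o_3 = (0.0000, 0.0000, 9.0000)
after link 4: o_4 = (-3.3301, 4.2321, 9.0000)
after link 5: o_5 = (-2.3301, 5.9641, 7.0000)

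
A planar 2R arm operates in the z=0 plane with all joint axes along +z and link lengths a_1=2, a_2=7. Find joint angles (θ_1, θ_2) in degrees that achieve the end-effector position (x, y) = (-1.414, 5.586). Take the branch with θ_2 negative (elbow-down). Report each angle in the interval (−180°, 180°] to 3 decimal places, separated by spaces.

-135.009 -134.995

cos θ_2 = (33.2028−2²−7²)/(2·2·7) = -0.7070; θ_2 = -134.9948° (elbow-down)
β = atan2(5.5860,-1.4140) = 104.2051°; ψ = atan2(-4.9502,-2.9493) = -120.7863°
θ_1 = β − ψ = 224.9913°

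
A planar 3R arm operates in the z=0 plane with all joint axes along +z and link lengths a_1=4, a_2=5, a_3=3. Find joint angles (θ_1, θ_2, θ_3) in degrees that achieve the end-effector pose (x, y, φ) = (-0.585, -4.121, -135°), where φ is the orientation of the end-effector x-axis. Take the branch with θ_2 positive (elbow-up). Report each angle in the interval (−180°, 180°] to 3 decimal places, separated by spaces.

wrist centre = target − a_3·(cos φ, sin φ) = (1.5363, -1.9997)
cos θ_2 = (6.3590−4²−5²)/(2·4·5) = -0.8660; θ_2 = 150.0000° (elbow-up)
β = atan2(-1.9997,1.5363) = -52.4655°; ψ = atan2(2.5000,-0.3301) = 97.5224°
θ_1 = β − ψ = -149.9879°
θ_3 = φ − θ_1 − θ_2 = -135.0120° (wrapped to (-180°,180°])

-149.988 150.000 -135.012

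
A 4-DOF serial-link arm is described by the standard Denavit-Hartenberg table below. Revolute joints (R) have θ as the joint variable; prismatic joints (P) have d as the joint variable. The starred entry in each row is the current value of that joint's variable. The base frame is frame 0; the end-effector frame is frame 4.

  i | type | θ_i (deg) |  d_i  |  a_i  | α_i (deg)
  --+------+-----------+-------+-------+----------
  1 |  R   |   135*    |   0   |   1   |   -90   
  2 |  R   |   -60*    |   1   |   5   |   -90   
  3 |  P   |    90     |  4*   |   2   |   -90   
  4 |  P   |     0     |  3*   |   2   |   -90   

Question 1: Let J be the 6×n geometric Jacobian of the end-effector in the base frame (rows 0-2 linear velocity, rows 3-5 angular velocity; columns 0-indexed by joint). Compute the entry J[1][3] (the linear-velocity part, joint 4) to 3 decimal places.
-0.354

prismatic axis z_3 = (0.3536,-0.3536,-0.8660)
J_v[:, 3] = z_3; J_ω[:, 3] = (0,0,0)
entry J[1][3] = -0.3536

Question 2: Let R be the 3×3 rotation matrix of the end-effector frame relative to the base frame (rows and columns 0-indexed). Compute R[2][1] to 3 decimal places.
0.866

End-effector y-axis (col 1 of R) = (-0.3536,0.3536,0.8660)
R[2][1] = 0.8660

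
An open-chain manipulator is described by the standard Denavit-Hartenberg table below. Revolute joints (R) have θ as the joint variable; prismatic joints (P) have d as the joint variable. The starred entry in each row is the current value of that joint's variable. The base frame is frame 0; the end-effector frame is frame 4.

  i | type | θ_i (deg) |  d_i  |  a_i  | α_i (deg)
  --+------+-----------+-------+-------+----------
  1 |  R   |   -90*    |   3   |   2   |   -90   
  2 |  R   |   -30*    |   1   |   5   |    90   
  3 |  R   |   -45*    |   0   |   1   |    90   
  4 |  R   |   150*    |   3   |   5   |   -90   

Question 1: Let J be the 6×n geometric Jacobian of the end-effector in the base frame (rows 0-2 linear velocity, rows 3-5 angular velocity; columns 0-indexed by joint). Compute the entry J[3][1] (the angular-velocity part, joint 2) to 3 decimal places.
axis z_1 = (1.0000,0.0000,0.0000); lever o_n−o_1 = (1.2334,0.7963,2.4270)
cross product → J_v[:, 1] = (0.0000,-2.4270,0.7963)
J_ω[:, 1] = z_1
entry J[3][1] = 1.0000

1.000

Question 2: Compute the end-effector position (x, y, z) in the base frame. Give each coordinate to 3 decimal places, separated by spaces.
1.233 -1.204 5.427

after link 1: o_1 = (0.0000, -2.0000, 3.0000)
after link 2: o_2 = (1.0000, -6.3301, 5.5000)
after link 3: o_3 = (0.2929, -6.9425, 5.8536)
after link 4: o_4 = (1.2334, -1.2037, 5.4270)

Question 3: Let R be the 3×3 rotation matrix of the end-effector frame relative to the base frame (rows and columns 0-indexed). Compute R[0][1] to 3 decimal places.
0.707

End-effector y-axis (col 1 of R) = (0.7071,-0.6124,0.3536)
R[0][1] = 0.7071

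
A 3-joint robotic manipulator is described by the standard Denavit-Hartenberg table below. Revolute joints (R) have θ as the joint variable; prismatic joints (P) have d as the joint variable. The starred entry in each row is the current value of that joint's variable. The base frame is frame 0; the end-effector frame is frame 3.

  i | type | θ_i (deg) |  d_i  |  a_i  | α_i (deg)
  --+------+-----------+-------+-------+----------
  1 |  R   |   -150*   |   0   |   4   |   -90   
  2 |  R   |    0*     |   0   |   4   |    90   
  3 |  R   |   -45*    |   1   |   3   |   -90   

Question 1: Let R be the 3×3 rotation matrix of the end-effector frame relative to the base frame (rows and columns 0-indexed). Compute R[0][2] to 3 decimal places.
-0.259

End-effector z-axis (col 2 of R) = (-0.2588,-0.9659,0.0000)
R[0][2] = -0.2588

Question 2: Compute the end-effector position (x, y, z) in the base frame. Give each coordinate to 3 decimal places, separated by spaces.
-9.826 -3.224 1.000

after link 1: o_1 = (-3.4641, -2.0000, 0.0000)
after link 2: o_2 = (-6.9282, -4.0000, 0.0000)
after link 3: o_3 = (-9.8260, -3.2235, 1.0000)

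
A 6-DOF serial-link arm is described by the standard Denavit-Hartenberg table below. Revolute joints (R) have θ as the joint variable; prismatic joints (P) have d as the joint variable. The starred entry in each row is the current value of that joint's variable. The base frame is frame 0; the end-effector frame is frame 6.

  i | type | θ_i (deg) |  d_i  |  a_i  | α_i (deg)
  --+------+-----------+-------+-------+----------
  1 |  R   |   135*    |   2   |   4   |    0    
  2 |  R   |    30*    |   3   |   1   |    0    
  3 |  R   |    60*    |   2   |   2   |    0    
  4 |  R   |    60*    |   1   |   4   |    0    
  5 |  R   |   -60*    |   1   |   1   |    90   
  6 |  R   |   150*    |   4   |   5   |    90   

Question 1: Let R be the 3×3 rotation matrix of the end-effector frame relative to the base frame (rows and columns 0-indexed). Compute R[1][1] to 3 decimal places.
0.707

End-effector y-axis (col 1 of R) = (-0.7071,0.7071,0.0000)
R[1][1] = 0.7071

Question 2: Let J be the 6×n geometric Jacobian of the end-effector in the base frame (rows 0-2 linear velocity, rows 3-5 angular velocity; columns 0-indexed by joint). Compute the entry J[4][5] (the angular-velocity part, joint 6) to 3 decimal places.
axis z_5 = (-0.7071,0.7071,0.0000); lever o_n−o_5 = (0.2334,5.8903,2.5000)
cross product → J_v[:, 5] = (1.7678,1.7678,-4.3301)
J_ω[:, 5] = z_5
entry J[4][5] = 0.7071

0.707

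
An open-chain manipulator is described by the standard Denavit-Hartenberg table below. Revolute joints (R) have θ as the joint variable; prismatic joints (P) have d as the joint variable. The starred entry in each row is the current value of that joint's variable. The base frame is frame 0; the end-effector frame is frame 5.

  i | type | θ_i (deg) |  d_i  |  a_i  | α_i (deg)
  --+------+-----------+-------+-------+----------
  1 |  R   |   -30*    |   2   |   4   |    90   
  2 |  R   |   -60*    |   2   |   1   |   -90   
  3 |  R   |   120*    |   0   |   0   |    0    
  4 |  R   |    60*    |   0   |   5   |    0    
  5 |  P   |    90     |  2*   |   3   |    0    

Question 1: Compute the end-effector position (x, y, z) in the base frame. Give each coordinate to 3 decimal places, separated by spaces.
after link 1: o_1 = (3.4641, -2.0000, 2.0000)
after link 2: o_2 = (2.8971, -3.9821, 1.1340)
after link 3: o_3 = (2.8971, -3.9821, 1.1340)
after link 4: o_4 = (0.7321, -2.7321, 5.4641)
after link 5: o_5 = (0.7321, -6.1962, 6.4641)

0.732 -6.196 6.464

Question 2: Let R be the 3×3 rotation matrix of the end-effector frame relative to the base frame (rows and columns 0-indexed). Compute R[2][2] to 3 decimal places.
End-effector z-axis (col 2 of R) = (0.7500,-0.4330,0.5000)
R[2][2] = 0.5000

0.500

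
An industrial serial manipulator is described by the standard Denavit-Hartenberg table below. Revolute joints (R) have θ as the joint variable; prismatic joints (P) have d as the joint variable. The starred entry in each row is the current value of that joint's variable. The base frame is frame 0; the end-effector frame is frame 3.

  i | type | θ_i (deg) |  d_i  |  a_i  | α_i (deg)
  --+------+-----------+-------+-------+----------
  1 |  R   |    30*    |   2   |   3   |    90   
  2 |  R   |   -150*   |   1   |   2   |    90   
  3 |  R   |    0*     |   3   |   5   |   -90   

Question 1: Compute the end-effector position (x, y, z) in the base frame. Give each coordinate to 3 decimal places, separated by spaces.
-3.451 -3.147 1.098

after link 1: o_1 = (2.5981, 1.5000, 2.0000)
after link 2: o_2 = (1.5981, -0.2321, 1.0000)
after link 3: o_3 = (-3.4510, -3.1471, 1.0981)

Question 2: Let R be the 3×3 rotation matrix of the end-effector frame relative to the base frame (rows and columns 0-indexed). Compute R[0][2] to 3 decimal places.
End-effector z-axis (col 2 of R) = (0.5000,-0.8660,0.0000)
R[0][2] = 0.5000

0.500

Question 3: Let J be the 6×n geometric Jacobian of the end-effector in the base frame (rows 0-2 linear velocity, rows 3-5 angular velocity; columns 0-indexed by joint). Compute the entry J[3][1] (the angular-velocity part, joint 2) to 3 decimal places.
0.500

axis z_1 = (0.5000,-0.8660,0.0000); lever o_n−o_1 = (-6.0490,-4.6471,-0.9019)
cross product → J_v[:, 1] = (0.7811,0.4510,-7.5622)
J_ω[:, 1] = z_1
entry J[3][1] = 0.5000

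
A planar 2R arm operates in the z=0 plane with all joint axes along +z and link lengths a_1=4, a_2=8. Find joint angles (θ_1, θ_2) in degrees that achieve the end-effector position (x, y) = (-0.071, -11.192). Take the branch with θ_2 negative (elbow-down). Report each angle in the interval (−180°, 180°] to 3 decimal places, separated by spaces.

cos θ_2 = (125.2659−4²−8²)/(2·4·8) = 0.7073; θ_2 = -44.9860° (elbow-down)
β = atan2(-11.1920,-0.0710) = -90.3635°; ψ = atan2(-5.6555,9.6582) = -30.3515°
θ_1 = β − ψ = -60.0120°

-60.012 -44.986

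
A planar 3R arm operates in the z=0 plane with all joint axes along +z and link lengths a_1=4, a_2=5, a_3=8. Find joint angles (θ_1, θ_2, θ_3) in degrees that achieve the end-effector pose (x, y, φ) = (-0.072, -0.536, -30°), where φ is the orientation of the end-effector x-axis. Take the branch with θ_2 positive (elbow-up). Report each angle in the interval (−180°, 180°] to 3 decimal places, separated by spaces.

120.003 59.996 150.000

wrist centre = target − a_3·(cos φ, sin φ) = (-7.0002, 3.4640)
cos θ_2 = (61.0021−4²−5²)/(2·4·5) = 0.5001; θ_2 = 59.9965° (elbow-up)
β = atan2(3.4640,-7.0002) = 153.6718°; ψ = atan2(4.3300,6.5003) = 33.6685°
θ_1 = β − ψ = 120.0034°
θ_3 = φ − θ_1 − θ_2 = 150.0002° (wrapped to (-180°,180°])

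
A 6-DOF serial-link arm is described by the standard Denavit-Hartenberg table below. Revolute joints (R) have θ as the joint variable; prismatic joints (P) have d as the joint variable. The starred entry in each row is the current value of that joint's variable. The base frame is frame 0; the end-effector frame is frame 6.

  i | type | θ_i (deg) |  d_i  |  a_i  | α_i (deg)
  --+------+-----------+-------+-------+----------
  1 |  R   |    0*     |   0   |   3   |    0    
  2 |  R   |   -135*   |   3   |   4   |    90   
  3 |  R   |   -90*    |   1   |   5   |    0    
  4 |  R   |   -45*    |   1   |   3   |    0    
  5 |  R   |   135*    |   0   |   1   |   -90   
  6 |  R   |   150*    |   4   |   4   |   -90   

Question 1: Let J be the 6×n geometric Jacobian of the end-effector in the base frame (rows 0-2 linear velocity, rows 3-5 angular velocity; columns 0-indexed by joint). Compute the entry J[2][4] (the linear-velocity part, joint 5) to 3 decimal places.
axis z_4 = (-0.7071,0.7071,0.0000); lever o_n−o_4 = (3.1566,0.3282,4.0000)
cross product → J_v[:, 4] = (2.8284,2.8284,-2.4641)
J_ω[:, 4] = z_4
entry J[2][4] = -2.4641

-2.464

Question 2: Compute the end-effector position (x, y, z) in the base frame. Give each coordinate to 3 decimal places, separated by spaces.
3.414 0.414 -0.121

after link 1: o_1 = (3.0000, 0.0000, 0.0000)
after link 2: o_2 = (0.1716, -2.8284, 3.0000)
after link 3: o_3 = (-0.5355, -2.1213, -2.0000)
after link 4: o_4 = (0.2574, 0.0858, -4.1213)
after link 5: o_5 = (-0.4497, -0.6213, -4.1213)
after link 6: o_6 = (3.4140, 0.4140, -0.1213)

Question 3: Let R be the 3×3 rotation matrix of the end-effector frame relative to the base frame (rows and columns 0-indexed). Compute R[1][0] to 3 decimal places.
End-effector x-axis (col 0 of R) = (0.9659,0.2588,0.0000)
R[1][0] = 0.2588

0.259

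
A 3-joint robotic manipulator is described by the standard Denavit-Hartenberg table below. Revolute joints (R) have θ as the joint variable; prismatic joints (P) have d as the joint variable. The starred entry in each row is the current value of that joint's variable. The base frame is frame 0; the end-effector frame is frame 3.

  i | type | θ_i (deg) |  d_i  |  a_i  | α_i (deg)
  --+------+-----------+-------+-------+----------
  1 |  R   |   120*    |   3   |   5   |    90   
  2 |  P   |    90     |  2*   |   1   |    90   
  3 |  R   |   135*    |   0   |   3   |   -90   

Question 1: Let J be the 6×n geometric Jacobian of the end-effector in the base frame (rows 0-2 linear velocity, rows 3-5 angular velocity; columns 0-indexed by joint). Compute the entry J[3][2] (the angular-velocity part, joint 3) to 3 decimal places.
axis z_2 = (-0.5000,0.8660,-0.0000); lever o_n−o_2 = (1.8371,1.0607,-2.1213)
cross product → J_v[:, 2] = (-1.8371,-1.0607,-2.1213)
J_ω[:, 2] = z_2
entry J[3][2] = -0.5000

-0.500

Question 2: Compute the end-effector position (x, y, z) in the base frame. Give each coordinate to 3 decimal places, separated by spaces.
after link 1: o_1 = (-2.5000, 4.3301, 3.0000)
after link 2: o_2 = (-0.7679, 5.3301, 4.0000)
after link 3: o_3 = (1.0692, 6.3908, 1.8787)

1.069 6.391 1.879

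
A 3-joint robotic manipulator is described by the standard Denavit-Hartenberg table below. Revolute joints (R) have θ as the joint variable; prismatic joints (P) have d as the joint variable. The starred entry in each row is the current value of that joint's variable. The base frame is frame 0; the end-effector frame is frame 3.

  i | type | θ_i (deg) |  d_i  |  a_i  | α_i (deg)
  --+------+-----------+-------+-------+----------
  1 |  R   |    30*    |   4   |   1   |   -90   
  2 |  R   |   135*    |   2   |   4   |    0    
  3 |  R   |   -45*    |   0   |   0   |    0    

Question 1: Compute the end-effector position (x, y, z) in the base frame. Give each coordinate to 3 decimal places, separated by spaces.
-2.583 0.818 1.172

after link 1: o_1 = (0.8660, 0.5000, 4.0000)
after link 2: o_2 = (-2.5835, 0.8178, 1.1716)
after link 3: o_3 = (-2.5835, 0.8178, 1.1716)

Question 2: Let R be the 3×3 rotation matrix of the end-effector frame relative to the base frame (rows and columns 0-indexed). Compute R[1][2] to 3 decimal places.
End-effector z-axis (col 2 of R) = (-0.5000,0.8660,0.0000)
R[1][2] = 0.8660

0.866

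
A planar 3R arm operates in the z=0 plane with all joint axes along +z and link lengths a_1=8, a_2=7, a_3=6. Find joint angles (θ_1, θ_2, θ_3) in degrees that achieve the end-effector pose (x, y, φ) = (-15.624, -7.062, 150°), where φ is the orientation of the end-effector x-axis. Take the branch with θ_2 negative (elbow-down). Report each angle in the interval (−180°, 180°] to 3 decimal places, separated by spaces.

wrist centre = target − a_3·(cos φ, sin φ) = (-10.4278, -10.0620)
cos θ_2 = (209.9838−8²−7²)/(2·8·7) = 0.8659; θ_2 = -30.0112° (elbow-down)
β = atan2(-10.0620,-10.4278) = -136.0229°; ψ = atan2(-3.5012,14.0615) = -13.9818°
θ_1 = β − ψ = -122.0411°
θ_3 = φ − θ_1 − θ_2 = -57.9477° (wrapped to (-180°,180°])

-122.041 -30.011 -57.948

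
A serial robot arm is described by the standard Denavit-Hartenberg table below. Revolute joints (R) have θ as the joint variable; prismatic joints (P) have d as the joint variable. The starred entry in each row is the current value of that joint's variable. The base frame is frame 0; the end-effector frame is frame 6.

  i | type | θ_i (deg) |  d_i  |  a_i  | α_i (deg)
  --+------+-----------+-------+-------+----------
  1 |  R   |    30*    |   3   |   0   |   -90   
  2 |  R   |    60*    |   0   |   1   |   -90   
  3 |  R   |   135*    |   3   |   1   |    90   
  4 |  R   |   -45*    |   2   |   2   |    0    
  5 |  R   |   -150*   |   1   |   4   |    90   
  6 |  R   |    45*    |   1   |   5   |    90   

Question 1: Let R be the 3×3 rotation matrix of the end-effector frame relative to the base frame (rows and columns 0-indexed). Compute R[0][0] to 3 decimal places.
0.297

End-effector x-axis (col 0 of R) = (0.2969,0.1517,-0.9428)
R[0][0] = 0.2969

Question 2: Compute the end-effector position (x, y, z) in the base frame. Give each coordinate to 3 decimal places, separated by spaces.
1.150 -0.912 -6.940

after link 1: o_1 = (0.0000, 0.0000, 3.0000)
after link 2: o_2 = (0.4330, 0.2500, 2.1340)
after link 3: o_3 = (-1.7696, -1.8382, 1.2463)
after link 4: o_4 = (0.6775, -3.2130, 1.5947)
after link 5: o_5 = (0.3778, -1.0479, -1.9013)
after link 6: o_6 = (1.1501, -0.9117, -6.9397)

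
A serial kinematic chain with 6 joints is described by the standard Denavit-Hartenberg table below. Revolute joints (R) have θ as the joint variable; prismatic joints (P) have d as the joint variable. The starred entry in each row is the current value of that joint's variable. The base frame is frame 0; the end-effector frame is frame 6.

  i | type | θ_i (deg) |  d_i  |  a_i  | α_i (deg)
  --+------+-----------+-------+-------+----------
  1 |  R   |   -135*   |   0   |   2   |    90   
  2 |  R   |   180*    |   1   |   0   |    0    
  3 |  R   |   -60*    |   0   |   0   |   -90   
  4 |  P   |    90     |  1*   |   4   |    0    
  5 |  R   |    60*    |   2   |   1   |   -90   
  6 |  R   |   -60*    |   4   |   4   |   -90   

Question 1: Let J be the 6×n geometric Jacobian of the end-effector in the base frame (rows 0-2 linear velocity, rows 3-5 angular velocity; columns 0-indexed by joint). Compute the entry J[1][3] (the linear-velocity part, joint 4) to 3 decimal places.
prismatic axis z_3 = (0.6124,0.6124,-0.5000)
J_v[:, 3] = z_3; J_ω[:, 3] = (0,0,0)
entry J[1][3] = 0.6124

0.612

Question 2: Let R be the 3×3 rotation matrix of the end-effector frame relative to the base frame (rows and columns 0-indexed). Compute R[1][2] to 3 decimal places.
-0.878

End-effector z-axis (col 2 of R) = (-0.2652,-0.8775,-0.3995)
R[1][2] = -0.8775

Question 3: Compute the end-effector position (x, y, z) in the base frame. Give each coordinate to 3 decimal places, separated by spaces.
after link 1: o_1 = (-1.4142, -1.4142, 0.0000)
after link 2: o_2 = (-2.1213, -0.7071, 0.0000)
after link 3: o_3 = (-2.1213, -0.7071, 0.0000)
after link 4: o_4 = (1.3195, -2.9232, -0.5000)
after link 5: o_5 = (2.5916, -2.3582, -2.2500)
after link 6: o_6 = (1.6510, 0.1861, -7.2141)

1.651 0.186 -7.214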